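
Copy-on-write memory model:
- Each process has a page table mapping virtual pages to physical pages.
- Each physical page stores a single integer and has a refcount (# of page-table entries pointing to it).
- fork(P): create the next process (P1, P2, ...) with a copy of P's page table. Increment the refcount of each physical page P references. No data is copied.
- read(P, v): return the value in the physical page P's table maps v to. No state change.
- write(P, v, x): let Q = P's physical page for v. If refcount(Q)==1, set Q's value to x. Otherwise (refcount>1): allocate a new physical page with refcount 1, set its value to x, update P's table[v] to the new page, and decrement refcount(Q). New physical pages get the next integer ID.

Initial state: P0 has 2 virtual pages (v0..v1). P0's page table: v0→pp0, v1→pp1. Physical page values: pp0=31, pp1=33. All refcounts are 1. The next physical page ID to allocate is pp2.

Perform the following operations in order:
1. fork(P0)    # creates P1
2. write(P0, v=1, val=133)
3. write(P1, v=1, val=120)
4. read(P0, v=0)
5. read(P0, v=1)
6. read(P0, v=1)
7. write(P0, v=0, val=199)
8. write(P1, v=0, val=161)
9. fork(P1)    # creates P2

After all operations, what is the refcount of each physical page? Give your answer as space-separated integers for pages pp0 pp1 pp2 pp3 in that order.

Answer: 2 2 1 1

Derivation:
Op 1: fork(P0) -> P1. 2 ppages; refcounts: pp0:2 pp1:2
Op 2: write(P0, v1, 133). refcount(pp1)=2>1 -> COPY to pp2. 3 ppages; refcounts: pp0:2 pp1:1 pp2:1
Op 3: write(P1, v1, 120). refcount(pp1)=1 -> write in place. 3 ppages; refcounts: pp0:2 pp1:1 pp2:1
Op 4: read(P0, v0) -> 31. No state change.
Op 5: read(P0, v1) -> 133. No state change.
Op 6: read(P0, v1) -> 133. No state change.
Op 7: write(P0, v0, 199). refcount(pp0)=2>1 -> COPY to pp3. 4 ppages; refcounts: pp0:1 pp1:1 pp2:1 pp3:1
Op 8: write(P1, v0, 161). refcount(pp0)=1 -> write in place. 4 ppages; refcounts: pp0:1 pp1:1 pp2:1 pp3:1
Op 9: fork(P1) -> P2. 4 ppages; refcounts: pp0:2 pp1:2 pp2:1 pp3:1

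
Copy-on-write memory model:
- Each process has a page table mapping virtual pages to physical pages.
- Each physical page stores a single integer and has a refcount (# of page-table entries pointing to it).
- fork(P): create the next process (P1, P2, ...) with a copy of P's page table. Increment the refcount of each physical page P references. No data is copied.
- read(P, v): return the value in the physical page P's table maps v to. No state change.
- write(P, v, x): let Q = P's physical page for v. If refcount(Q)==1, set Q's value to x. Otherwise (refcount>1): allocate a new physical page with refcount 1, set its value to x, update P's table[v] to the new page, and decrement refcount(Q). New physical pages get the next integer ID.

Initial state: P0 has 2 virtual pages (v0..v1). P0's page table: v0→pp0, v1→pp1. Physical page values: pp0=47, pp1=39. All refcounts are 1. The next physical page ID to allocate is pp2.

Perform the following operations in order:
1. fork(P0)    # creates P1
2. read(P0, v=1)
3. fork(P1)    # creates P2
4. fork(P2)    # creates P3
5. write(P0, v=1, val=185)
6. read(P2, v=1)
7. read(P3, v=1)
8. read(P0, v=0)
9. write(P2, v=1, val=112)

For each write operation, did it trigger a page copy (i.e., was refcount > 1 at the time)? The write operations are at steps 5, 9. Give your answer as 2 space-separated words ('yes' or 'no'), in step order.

Op 1: fork(P0) -> P1. 2 ppages; refcounts: pp0:2 pp1:2
Op 2: read(P0, v1) -> 39. No state change.
Op 3: fork(P1) -> P2. 2 ppages; refcounts: pp0:3 pp1:3
Op 4: fork(P2) -> P3. 2 ppages; refcounts: pp0:4 pp1:4
Op 5: write(P0, v1, 185). refcount(pp1)=4>1 -> COPY to pp2. 3 ppages; refcounts: pp0:4 pp1:3 pp2:1
Op 6: read(P2, v1) -> 39. No state change.
Op 7: read(P3, v1) -> 39. No state change.
Op 8: read(P0, v0) -> 47. No state change.
Op 9: write(P2, v1, 112). refcount(pp1)=3>1 -> COPY to pp3. 4 ppages; refcounts: pp0:4 pp1:2 pp2:1 pp3:1

yes yes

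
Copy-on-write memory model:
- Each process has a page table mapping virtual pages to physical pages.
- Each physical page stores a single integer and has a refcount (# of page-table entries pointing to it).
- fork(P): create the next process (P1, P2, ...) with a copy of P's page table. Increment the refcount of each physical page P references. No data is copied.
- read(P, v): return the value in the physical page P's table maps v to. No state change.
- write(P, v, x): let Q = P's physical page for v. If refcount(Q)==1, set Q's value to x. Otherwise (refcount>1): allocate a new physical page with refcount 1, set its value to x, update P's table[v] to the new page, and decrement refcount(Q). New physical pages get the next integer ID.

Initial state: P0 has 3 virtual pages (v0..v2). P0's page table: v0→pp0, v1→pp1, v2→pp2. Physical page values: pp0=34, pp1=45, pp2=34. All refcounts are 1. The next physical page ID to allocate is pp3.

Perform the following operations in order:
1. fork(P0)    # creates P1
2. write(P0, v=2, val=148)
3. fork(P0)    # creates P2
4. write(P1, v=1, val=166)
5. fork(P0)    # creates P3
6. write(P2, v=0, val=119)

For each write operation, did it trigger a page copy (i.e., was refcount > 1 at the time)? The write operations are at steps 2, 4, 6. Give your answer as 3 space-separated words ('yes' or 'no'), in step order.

Op 1: fork(P0) -> P1. 3 ppages; refcounts: pp0:2 pp1:2 pp2:2
Op 2: write(P0, v2, 148). refcount(pp2)=2>1 -> COPY to pp3. 4 ppages; refcounts: pp0:2 pp1:2 pp2:1 pp3:1
Op 3: fork(P0) -> P2. 4 ppages; refcounts: pp0:3 pp1:3 pp2:1 pp3:2
Op 4: write(P1, v1, 166). refcount(pp1)=3>1 -> COPY to pp4. 5 ppages; refcounts: pp0:3 pp1:2 pp2:1 pp3:2 pp4:1
Op 5: fork(P0) -> P3. 5 ppages; refcounts: pp0:4 pp1:3 pp2:1 pp3:3 pp4:1
Op 6: write(P2, v0, 119). refcount(pp0)=4>1 -> COPY to pp5. 6 ppages; refcounts: pp0:3 pp1:3 pp2:1 pp3:3 pp4:1 pp5:1

yes yes yes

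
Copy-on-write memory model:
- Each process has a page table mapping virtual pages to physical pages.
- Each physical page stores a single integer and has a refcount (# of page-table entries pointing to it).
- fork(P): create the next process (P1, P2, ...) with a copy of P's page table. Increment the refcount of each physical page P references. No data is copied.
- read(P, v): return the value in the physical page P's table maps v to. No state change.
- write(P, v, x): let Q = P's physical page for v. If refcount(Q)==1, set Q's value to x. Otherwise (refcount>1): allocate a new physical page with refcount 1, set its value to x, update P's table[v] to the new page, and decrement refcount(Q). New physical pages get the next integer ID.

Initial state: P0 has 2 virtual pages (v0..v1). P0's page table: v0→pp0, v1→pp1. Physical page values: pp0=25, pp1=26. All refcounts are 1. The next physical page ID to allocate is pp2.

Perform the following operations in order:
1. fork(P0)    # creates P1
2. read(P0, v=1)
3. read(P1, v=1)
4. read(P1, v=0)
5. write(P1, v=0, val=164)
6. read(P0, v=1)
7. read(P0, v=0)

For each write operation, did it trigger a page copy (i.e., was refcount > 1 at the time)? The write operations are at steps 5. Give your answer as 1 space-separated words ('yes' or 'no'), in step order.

Op 1: fork(P0) -> P1. 2 ppages; refcounts: pp0:2 pp1:2
Op 2: read(P0, v1) -> 26. No state change.
Op 3: read(P1, v1) -> 26. No state change.
Op 4: read(P1, v0) -> 25. No state change.
Op 5: write(P1, v0, 164). refcount(pp0)=2>1 -> COPY to pp2. 3 ppages; refcounts: pp0:1 pp1:2 pp2:1
Op 6: read(P0, v1) -> 26. No state change.
Op 7: read(P0, v0) -> 25. No state change.

yes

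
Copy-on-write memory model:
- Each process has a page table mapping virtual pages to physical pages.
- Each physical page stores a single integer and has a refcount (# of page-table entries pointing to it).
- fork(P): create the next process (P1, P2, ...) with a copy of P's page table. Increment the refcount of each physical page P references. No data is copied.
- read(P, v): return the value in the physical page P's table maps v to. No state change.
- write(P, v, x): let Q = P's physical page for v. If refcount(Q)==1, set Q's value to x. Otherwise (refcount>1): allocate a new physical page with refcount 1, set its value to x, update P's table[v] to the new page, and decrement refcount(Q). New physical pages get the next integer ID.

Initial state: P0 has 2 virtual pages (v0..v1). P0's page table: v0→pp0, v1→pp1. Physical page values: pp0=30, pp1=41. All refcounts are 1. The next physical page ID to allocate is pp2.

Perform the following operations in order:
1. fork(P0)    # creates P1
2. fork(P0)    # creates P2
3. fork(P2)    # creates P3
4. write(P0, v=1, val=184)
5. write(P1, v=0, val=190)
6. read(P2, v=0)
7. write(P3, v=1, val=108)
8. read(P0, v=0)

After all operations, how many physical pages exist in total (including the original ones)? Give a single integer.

Answer: 5

Derivation:
Op 1: fork(P0) -> P1. 2 ppages; refcounts: pp0:2 pp1:2
Op 2: fork(P0) -> P2. 2 ppages; refcounts: pp0:3 pp1:3
Op 3: fork(P2) -> P3. 2 ppages; refcounts: pp0:4 pp1:4
Op 4: write(P0, v1, 184). refcount(pp1)=4>1 -> COPY to pp2. 3 ppages; refcounts: pp0:4 pp1:3 pp2:1
Op 5: write(P1, v0, 190). refcount(pp0)=4>1 -> COPY to pp3. 4 ppages; refcounts: pp0:3 pp1:3 pp2:1 pp3:1
Op 6: read(P2, v0) -> 30. No state change.
Op 7: write(P3, v1, 108). refcount(pp1)=3>1 -> COPY to pp4. 5 ppages; refcounts: pp0:3 pp1:2 pp2:1 pp3:1 pp4:1
Op 8: read(P0, v0) -> 30. No state change.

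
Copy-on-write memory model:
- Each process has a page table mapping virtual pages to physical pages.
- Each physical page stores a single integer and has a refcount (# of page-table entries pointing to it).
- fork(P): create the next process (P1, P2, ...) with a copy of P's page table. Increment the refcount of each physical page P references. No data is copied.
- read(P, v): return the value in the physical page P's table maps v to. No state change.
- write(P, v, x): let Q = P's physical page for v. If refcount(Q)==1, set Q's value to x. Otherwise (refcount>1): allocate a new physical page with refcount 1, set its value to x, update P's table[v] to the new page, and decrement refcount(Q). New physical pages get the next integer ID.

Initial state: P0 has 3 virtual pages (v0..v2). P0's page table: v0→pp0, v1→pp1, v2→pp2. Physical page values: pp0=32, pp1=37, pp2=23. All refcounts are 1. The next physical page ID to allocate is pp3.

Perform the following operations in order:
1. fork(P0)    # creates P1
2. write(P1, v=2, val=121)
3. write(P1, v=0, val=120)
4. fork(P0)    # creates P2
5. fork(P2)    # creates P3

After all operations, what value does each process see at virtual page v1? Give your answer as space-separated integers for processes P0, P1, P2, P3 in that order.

Answer: 37 37 37 37

Derivation:
Op 1: fork(P0) -> P1. 3 ppages; refcounts: pp0:2 pp1:2 pp2:2
Op 2: write(P1, v2, 121). refcount(pp2)=2>1 -> COPY to pp3. 4 ppages; refcounts: pp0:2 pp1:2 pp2:1 pp3:1
Op 3: write(P1, v0, 120). refcount(pp0)=2>1 -> COPY to pp4. 5 ppages; refcounts: pp0:1 pp1:2 pp2:1 pp3:1 pp4:1
Op 4: fork(P0) -> P2. 5 ppages; refcounts: pp0:2 pp1:3 pp2:2 pp3:1 pp4:1
Op 5: fork(P2) -> P3. 5 ppages; refcounts: pp0:3 pp1:4 pp2:3 pp3:1 pp4:1
P0: v1 -> pp1 = 37
P1: v1 -> pp1 = 37
P2: v1 -> pp1 = 37
P3: v1 -> pp1 = 37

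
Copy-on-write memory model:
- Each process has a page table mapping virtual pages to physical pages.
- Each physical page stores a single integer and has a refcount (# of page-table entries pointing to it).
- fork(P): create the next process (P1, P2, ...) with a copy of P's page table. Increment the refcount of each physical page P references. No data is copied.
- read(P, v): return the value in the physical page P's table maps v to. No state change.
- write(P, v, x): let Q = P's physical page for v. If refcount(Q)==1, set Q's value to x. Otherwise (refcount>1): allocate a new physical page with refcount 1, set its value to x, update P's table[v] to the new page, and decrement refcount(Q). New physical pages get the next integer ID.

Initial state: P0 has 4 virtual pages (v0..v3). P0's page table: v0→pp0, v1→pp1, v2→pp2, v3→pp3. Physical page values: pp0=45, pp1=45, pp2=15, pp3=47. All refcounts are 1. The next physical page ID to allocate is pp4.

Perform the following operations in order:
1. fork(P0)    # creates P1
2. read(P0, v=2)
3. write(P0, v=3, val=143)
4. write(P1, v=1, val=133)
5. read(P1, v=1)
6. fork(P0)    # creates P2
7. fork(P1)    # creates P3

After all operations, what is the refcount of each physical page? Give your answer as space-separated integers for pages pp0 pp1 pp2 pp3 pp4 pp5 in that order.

Answer: 4 2 4 2 2 2

Derivation:
Op 1: fork(P0) -> P1. 4 ppages; refcounts: pp0:2 pp1:2 pp2:2 pp3:2
Op 2: read(P0, v2) -> 15. No state change.
Op 3: write(P0, v3, 143). refcount(pp3)=2>1 -> COPY to pp4. 5 ppages; refcounts: pp0:2 pp1:2 pp2:2 pp3:1 pp4:1
Op 4: write(P1, v1, 133). refcount(pp1)=2>1 -> COPY to pp5. 6 ppages; refcounts: pp0:2 pp1:1 pp2:2 pp3:1 pp4:1 pp5:1
Op 5: read(P1, v1) -> 133. No state change.
Op 6: fork(P0) -> P2. 6 ppages; refcounts: pp0:3 pp1:2 pp2:3 pp3:1 pp4:2 pp5:1
Op 7: fork(P1) -> P3. 6 ppages; refcounts: pp0:4 pp1:2 pp2:4 pp3:2 pp4:2 pp5:2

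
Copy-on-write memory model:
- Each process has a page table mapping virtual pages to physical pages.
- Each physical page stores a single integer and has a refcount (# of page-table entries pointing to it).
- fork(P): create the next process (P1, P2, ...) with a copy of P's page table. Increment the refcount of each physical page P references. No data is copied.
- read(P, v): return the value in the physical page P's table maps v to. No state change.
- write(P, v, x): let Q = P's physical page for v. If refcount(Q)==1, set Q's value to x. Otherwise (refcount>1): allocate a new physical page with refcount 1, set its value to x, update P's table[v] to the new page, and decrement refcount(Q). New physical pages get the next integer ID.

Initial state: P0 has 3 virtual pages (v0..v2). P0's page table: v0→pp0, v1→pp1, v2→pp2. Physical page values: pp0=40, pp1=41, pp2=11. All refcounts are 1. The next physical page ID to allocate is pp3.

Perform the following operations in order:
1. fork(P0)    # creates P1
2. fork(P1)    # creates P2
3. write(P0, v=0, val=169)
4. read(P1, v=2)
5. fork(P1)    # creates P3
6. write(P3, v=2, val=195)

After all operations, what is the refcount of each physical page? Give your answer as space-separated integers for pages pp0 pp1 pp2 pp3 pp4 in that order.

Answer: 3 4 3 1 1

Derivation:
Op 1: fork(P0) -> P1. 3 ppages; refcounts: pp0:2 pp1:2 pp2:2
Op 2: fork(P1) -> P2. 3 ppages; refcounts: pp0:3 pp1:3 pp2:3
Op 3: write(P0, v0, 169). refcount(pp0)=3>1 -> COPY to pp3. 4 ppages; refcounts: pp0:2 pp1:3 pp2:3 pp3:1
Op 4: read(P1, v2) -> 11. No state change.
Op 5: fork(P1) -> P3. 4 ppages; refcounts: pp0:3 pp1:4 pp2:4 pp3:1
Op 6: write(P3, v2, 195). refcount(pp2)=4>1 -> COPY to pp4. 5 ppages; refcounts: pp0:3 pp1:4 pp2:3 pp3:1 pp4:1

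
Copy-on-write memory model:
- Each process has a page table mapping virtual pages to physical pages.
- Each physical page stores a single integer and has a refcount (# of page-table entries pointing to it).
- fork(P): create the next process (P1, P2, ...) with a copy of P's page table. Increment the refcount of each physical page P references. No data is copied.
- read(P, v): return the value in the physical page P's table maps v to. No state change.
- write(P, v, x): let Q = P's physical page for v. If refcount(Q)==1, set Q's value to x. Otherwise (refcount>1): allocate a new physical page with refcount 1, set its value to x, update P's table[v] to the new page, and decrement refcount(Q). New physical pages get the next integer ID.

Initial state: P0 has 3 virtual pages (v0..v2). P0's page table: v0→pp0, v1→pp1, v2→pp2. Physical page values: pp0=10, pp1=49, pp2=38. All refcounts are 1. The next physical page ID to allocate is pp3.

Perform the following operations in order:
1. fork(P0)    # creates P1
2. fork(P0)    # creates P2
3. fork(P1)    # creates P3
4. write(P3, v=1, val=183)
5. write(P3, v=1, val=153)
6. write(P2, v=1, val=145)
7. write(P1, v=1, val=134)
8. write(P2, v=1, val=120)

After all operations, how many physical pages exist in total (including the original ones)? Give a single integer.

Answer: 6

Derivation:
Op 1: fork(P0) -> P1. 3 ppages; refcounts: pp0:2 pp1:2 pp2:2
Op 2: fork(P0) -> P2. 3 ppages; refcounts: pp0:3 pp1:3 pp2:3
Op 3: fork(P1) -> P3. 3 ppages; refcounts: pp0:4 pp1:4 pp2:4
Op 4: write(P3, v1, 183). refcount(pp1)=4>1 -> COPY to pp3. 4 ppages; refcounts: pp0:4 pp1:3 pp2:4 pp3:1
Op 5: write(P3, v1, 153). refcount(pp3)=1 -> write in place. 4 ppages; refcounts: pp0:4 pp1:3 pp2:4 pp3:1
Op 6: write(P2, v1, 145). refcount(pp1)=3>1 -> COPY to pp4. 5 ppages; refcounts: pp0:4 pp1:2 pp2:4 pp3:1 pp4:1
Op 7: write(P1, v1, 134). refcount(pp1)=2>1 -> COPY to pp5. 6 ppages; refcounts: pp0:4 pp1:1 pp2:4 pp3:1 pp4:1 pp5:1
Op 8: write(P2, v1, 120). refcount(pp4)=1 -> write in place. 6 ppages; refcounts: pp0:4 pp1:1 pp2:4 pp3:1 pp4:1 pp5:1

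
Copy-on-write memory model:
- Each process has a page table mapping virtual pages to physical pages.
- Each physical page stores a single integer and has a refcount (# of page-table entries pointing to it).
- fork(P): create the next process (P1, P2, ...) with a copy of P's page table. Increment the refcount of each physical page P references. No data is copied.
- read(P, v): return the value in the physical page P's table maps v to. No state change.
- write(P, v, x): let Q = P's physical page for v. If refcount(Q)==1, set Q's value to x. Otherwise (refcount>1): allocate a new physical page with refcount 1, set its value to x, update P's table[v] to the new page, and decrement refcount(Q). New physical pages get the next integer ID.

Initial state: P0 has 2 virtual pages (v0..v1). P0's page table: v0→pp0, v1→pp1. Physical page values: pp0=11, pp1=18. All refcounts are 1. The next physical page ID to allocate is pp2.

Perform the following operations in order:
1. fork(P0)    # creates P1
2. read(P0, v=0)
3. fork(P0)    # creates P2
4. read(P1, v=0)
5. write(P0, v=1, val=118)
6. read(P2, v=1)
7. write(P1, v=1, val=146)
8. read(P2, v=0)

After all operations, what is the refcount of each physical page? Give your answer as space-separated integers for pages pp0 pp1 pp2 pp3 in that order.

Answer: 3 1 1 1

Derivation:
Op 1: fork(P0) -> P1. 2 ppages; refcounts: pp0:2 pp1:2
Op 2: read(P0, v0) -> 11. No state change.
Op 3: fork(P0) -> P2. 2 ppages; refcounts: pp0:3 pp1:3
Op 4: read(P1, v0) -> 11. No state change.
Op 5: write(P0, v1, 118). refcount(pp1)=3>1 -> COPY to pp2. 3 ppages; refcounts: pp0:3 pp1:2 pp2:1
Op 6: read(P2, v1) -> 18. No state change.
Op 7: write(P1, v1, 146). refcount(pp1)=2>1 -> COPY to pp3. 4 ppages; refcounts: pp0:3 pp1:1 pp2:1 pp3:1
Op 8: read(P2, v0) -> 11. No state change.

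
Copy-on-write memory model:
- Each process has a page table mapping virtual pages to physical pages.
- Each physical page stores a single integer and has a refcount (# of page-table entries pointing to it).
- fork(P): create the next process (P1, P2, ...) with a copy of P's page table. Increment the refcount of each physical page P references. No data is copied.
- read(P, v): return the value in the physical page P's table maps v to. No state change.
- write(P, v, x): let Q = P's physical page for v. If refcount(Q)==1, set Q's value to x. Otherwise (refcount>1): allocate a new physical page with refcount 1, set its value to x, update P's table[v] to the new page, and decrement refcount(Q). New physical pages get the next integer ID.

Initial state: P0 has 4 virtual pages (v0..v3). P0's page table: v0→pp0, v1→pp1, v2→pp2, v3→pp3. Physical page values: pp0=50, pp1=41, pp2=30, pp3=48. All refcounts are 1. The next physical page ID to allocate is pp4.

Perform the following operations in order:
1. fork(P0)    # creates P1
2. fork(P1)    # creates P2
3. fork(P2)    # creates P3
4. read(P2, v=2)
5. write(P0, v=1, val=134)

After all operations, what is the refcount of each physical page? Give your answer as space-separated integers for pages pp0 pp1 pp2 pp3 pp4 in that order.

Op 1: fork(P0) -> P1. 4 ppages; refcounts: pp0:2 pp1:2 pp2:2 pp3:2
Op 2: fork(P1) -> P2. 4 ppages; refcounts: pp0:3 pp1:3 pp2:3 pp3:3
Op 3: fork(P2) -> P3. 4 ppages; refcounts: pp0:4 pp1:4 pp2:4 pp3:4
Op 4: read(P2, v2) -> 30. No state change.
Op 5: write(P0, v1, 134). refcount(pp1)=4>1 -> COPY to pp4. 5 ppages; refcounts: pp0:4 pp1:3 pp2:4 pp3:4 pp4:1

Answer: 4 3 4 4 1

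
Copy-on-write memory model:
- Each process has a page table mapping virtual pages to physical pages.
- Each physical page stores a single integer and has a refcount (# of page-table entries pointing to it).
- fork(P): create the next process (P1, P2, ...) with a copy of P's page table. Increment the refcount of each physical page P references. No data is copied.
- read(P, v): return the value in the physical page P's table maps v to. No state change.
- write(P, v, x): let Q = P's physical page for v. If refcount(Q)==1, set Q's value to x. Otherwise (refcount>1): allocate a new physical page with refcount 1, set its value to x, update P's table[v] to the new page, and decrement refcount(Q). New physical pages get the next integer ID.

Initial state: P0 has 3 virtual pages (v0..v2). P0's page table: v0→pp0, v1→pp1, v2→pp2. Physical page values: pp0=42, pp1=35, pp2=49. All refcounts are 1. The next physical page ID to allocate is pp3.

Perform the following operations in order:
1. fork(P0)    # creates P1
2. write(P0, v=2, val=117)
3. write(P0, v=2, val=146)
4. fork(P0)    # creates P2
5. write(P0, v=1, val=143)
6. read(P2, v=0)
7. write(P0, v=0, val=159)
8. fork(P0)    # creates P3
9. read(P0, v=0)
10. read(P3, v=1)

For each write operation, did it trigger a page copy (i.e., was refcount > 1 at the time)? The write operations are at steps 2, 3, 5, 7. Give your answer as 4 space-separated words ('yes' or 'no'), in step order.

Op 1: fork(P0) -> P1. 3 ppages; refcounts: pp0:2 pp1:2 pp2:2
Op 2: write(P0, v2, 117). refcount(pp2)=2>1 -> COPY to pp3. 4 ppages; refcounts: pp0:2 pp1:2 pp2:1 pp3:1
Op 3: write(P0, v2, 146). refcount(pp3)=1 -> write in place. 4 ppages; refcounts: pp0:2 pp1:2 pp2:1 pp3:1
Op 4: fork(P0) -> P2. 4 ppages; refcounts: pp0:3 pp1:3 pp2:1 pp3:2
Op 5: write(P0, v1, 143). refcount(pp1)=3>1 -> COPY to pp4. 5 ppages; refcounts: pp0:3 pp1:2 pp2:1 pp3:2 pp4:1
Op 6: read(P2, v0) -> 42. No state change.
Op 7: write(P0, v0, 159). refcount(pp0)=3>1 -> COPY to pp5. 6 ppages; refcounts: pp0:2 pp1:2 pp2:1 pp3:2 pp4:1 pp5:1
Op 8: fork(P0) -> P3. 6 ppages; refcounts: pp0:2 pp1:2 pp2:1 pp3:3 pp4:2 pp5:2
Op 9: read(P0, v0) -> 159. No state change.
Op 10: read(P3, v1) -> 143. No state change.

yes no yes yes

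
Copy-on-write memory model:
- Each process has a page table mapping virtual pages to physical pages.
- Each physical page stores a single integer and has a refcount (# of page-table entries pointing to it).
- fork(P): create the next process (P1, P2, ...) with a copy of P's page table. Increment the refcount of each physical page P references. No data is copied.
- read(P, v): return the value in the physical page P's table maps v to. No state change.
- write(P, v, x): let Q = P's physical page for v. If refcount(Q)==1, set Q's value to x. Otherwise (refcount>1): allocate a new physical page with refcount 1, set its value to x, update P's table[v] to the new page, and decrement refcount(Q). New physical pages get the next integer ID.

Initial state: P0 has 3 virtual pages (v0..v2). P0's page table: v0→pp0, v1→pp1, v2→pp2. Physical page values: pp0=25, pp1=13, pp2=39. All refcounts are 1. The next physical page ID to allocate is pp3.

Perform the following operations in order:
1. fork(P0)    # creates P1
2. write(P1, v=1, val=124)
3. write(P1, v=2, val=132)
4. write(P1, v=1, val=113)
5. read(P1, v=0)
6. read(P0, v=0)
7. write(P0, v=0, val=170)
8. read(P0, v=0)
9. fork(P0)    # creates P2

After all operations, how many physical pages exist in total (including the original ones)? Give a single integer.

Op 1: fork(P0) -> P1. 3 ppages; refcounts: pp0:2 pp1:2 pp2:2
Op 2: write(P1, v1, 124). refcount(pp1)=2>1 -> COPY to pp3. 4 ppages; refcounts: pp0:2 pp1:1 pp2:2 pp3:1
Op 3: write(P1, v2, 132). refcount(pp2)=2>1 -> COPY to pp4. 5 ppages; refcounts: pp0:2 pp1:1 pp2:1 pp3:1 pp4:1
Op 4: write(P1, v1, 113). refcount(pp3)=1 -> write in place. 5 ppages; refcounts: pp0:2 pp1:1 pp2:1 pp3:1 pp4:1
Op 5: read(P1, v0) -> 25. No state change.
Op 6: read(P0, v0) -> 25. No state change.
Op 7: write(P0, v0, 170). refcount(pp0)=2>1 -> COPY to pp5. 6 ppages; refcounts: pp0:1 pp1:1 pp2:1 pp3:1 pp4:1 pp5:1
Op 8: read(P0, v0) -> 170. No state change.
Op 9: fork(P0) -> P2. 6 ppages; refcounts: pp0:1 pp1:2 pp2:2 pp3:1 pp4:1 pp5:2

Answer: 6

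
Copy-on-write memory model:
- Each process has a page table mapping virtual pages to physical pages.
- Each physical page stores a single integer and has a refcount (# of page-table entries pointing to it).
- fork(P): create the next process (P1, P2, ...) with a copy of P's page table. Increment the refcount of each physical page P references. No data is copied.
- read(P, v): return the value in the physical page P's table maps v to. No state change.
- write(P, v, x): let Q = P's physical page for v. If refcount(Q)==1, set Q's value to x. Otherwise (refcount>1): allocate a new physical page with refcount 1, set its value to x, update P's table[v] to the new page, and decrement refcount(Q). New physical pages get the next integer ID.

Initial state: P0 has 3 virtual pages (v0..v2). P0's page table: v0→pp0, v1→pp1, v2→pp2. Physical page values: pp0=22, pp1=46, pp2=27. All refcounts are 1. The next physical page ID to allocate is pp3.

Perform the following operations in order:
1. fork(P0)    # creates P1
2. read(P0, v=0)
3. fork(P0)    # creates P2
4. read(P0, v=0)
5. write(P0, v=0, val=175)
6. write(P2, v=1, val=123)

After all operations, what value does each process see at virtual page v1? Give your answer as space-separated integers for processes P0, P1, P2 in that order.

Answer: 46 46 123

Derivation:
Op 1: fork(P0) -> P1. 3 ppages; refcounts: pp0:2 pp1:2 pp2:2
Op 2: read(P0, v0) -> 22. No state change.
Op 3: fork(P0) -> P2. 3 ppages; refcounts: pp0:3 pp1:3 pp2:3
Op 4: read(P0, v0) -> 22. No state change.
Op 5: write(P0, v0, 175). refcount(pp0)=3>1 -> COPY to pp3. 4 ppages; refcounts: pp0:2 pp1:3 pp2:3 pp3:1
Op 6: write(P2, v1, 123). refcount(pp1)=3>1 -> COPY to pp4. 5 ppages; refcounts: pp0:2 pp1:2 pp2:3 pp3:1 pp4:1
P0: v1 -> pp1 = 46
P1: v1 -> pp1 = 46
P2: v1 -> pp4 = 123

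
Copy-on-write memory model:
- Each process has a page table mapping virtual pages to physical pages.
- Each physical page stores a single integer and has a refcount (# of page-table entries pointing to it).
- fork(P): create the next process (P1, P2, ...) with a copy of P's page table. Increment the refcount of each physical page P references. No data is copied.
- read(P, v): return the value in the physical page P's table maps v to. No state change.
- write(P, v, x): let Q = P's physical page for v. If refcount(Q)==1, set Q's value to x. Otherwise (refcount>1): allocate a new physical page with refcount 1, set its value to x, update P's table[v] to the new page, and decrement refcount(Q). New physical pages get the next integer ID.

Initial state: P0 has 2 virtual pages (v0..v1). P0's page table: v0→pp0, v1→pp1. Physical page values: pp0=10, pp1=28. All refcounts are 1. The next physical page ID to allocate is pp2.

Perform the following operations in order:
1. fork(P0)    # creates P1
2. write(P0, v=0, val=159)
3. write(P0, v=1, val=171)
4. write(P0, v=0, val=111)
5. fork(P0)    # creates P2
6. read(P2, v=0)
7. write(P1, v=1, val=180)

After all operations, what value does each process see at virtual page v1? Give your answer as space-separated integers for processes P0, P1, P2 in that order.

Op 1: fork(P0) -> P1. 2 ppages; refcounts: pp0:2 pp1:2
Op 2: write(P0, v0, 159). refcount(pp0)=2>1 -> COPY to pp2. 3 ppages; refcounts: pp0:1 pp1:2 pp2:1
Op 3: write(P0, v1, 171). refcount(pp1)=2>1 -> COPY to pp3. 4 ppages; refcounts: pp0:1 pp1:1 pp2:1 pp3:1
Op 4: write(P0, v0, 111). refcount(pp2)=1 -> write in place. 4 ppages; refcounts: pp0:1 pp1:1 pp2:1 pp3:1
Op 5: fork(P0) -> P2. 4 ppages; refcounts: pp0:1 pp1:1 pp2:2 pp3:2
Op 6: read(P2, v0) -> 111. No state change.
Op 7: write(P1, v1, 180). refcount(pp1)=1 -> write in place. 4 ppages; refcounts: pp0:1 pp1:1 pp2:2 pp3:2
P0: v1 -> pp3 = 171
P1: v1 -> pp1 = 180
P2: v1 -> pp3 = 171

Answer: 171 180 171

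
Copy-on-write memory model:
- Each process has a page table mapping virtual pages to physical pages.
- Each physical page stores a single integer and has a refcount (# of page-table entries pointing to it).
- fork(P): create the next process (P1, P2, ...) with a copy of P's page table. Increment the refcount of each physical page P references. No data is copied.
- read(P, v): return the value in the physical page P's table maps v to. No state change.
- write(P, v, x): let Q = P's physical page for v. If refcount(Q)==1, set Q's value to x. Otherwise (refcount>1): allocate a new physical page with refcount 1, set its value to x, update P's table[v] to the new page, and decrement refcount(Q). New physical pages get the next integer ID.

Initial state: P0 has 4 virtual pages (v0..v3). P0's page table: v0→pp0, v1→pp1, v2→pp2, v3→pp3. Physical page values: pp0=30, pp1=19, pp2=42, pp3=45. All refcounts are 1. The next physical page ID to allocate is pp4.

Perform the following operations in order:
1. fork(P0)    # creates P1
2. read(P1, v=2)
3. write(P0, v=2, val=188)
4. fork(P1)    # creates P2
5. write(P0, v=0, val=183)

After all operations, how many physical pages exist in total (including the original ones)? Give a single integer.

Op 1: fork(P0) -> P1. 4 ppages; refcounts: pp0:2 pp1:2 pp2:2 pp3:2
Op 2: read(P1, v2) -> 42. No state change.
Op 3: write(P0, v2, 188). refcount(pp2)=2>1 -> COPY to pp4. 5 ppages; refcounts: pp0:2 pp1:2 pp2:1 pp3:2 pp4:1
Op 4: fork(P1) -> P2. 5 ppages; refcounts: pp0:3 pp1:3 pp2:2 pp3:3 pp4:1
Op 5: write(P0, v0, 183). refcount(pp0)=3>1 -> COPY to pp5. 6 ppages; refcounts: pp0:2 pp1:3 pp2:2 pp3:3 pp4:1 pp5:1

Answer: 6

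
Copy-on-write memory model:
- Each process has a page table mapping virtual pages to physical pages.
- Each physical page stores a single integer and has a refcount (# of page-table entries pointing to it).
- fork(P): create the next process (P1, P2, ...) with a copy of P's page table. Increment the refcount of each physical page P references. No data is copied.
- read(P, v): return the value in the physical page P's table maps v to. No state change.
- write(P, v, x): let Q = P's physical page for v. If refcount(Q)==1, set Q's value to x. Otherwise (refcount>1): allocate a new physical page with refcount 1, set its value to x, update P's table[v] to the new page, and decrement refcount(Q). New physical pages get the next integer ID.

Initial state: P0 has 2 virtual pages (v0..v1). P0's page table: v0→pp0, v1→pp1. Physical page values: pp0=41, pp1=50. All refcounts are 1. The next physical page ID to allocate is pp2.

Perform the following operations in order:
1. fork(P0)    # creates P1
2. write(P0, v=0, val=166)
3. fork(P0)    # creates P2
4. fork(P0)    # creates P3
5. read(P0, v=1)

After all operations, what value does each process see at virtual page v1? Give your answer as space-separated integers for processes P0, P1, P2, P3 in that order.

Op 1: fork(P0) -> P1. 2 ppages; refcounts: pp0:2 pp1:2
Op 2: write(P0, v0, 166). refcount(pp0)=2>1 -> COPY to pp2. 3 ppages; refcounts: pp0:1 pp1:2 pp2:1
Op 3: fork(P0) -> P2. 3 ppages; refcounts: pp0:1 pp1:3 pp2:2
Op 4: fork(P0) -> P3. 3 ppages; refcounts: pp0:1 pp1:4 pp2:3
Op 5: read(P0, v1) -> 50. No state change.
P0: v1 -> pp1 = 50
P1: v1 -> pp1 = 50
P2: v1 -> pp1 = 50
P3: v1 -> pp1 = 50

Answer: 50 50 50 50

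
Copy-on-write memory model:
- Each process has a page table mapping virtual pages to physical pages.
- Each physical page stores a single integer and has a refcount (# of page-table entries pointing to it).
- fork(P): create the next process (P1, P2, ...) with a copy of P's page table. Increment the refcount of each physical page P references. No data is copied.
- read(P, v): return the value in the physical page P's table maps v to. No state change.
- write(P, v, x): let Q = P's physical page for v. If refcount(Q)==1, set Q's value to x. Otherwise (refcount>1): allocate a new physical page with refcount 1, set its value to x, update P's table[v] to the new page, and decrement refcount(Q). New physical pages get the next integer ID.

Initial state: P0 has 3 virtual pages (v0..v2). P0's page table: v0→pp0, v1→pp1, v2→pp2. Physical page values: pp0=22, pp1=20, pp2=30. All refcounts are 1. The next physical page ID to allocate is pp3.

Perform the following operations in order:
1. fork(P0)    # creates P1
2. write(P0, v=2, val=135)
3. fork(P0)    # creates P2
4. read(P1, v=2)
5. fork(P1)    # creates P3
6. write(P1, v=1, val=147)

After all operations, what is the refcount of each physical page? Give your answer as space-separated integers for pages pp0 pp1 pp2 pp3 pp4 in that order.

Op 1: fork(P0) -> P1. 3 ppages; refcounts: pp0:2 pp1:2 pp2:2
Op 2: write(P0, v2, 135). refcount(pp2)=2>1 -> COPY to pp3. 4 ppages; refcounts: pp0:2 pp1:2 pp2:1 pp3:1
Op 3: fork(P0) -> P2. 4 ppages; refcounts: pp0:3 pp1:3 pp2:1 pp3:2
Op 4: read(P1, v2) -> 30. No state change.
Op 5: fork(P1) -> P3. 4 ppages; refcounts: pp0:4 pp1:4 pp2:2 pp3:2
Op 6: write(P1, v1, 147). refcount(pp1)=4>1 -> COPY to pp4. 5 ppages; refcounts: pp0:4 pp1:3 pp2:2 pp3:2 pp4:1

Answer: 4 3 2 2 1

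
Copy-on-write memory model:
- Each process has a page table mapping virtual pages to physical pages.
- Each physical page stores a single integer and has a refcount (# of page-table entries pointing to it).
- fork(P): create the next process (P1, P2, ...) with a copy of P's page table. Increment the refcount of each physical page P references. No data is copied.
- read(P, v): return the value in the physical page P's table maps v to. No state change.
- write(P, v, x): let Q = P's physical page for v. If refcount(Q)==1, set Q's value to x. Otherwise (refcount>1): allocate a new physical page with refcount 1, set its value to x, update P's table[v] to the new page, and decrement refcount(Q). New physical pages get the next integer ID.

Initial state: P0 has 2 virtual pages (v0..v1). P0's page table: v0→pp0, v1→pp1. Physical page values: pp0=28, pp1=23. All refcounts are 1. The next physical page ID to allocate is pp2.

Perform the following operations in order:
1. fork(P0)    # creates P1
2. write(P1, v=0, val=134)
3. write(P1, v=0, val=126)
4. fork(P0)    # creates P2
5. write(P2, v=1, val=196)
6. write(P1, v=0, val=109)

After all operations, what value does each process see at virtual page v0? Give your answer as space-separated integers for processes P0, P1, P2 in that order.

Op 1: fork(P0) -> P1. 2 ppages; refcounts: pp0:2 pp1:2
Op 2: write(P1, v0, 134). refcount(pp0)=2>1 -> COPY to pp2. 3 ppages; refcounts: pp0:1 pp1:2 pp2:1
Op 3: write(P1, v0, 126). refcount(pp2)=1 -> write in place. 3 ppages; refcounts: pp0:1 pp1:2 pp2:1
Op 4: fork(P0) -> P2. 3 ppages; refcounts: pp0:2 pp1:3 pp2:1
Op 5: write(P2, v1, 196). refcount(pp1)=3>1 -> COPY to pp3. 4 ppages; refcounts: pp0:2 pp1:2 pp2:1 pp3:1
Op 6: write(P1, v0, 109). refcount(pp2)=1 -> write in place. 4 ppages; refcounts: pp0:2 pp1:2 pp2:1 pp3:1
P0: v0 -> pp0 = 28
P1: v0 -> pp2 = 109
P2: v0 -> pp0 = 28

Answer: 28 109 28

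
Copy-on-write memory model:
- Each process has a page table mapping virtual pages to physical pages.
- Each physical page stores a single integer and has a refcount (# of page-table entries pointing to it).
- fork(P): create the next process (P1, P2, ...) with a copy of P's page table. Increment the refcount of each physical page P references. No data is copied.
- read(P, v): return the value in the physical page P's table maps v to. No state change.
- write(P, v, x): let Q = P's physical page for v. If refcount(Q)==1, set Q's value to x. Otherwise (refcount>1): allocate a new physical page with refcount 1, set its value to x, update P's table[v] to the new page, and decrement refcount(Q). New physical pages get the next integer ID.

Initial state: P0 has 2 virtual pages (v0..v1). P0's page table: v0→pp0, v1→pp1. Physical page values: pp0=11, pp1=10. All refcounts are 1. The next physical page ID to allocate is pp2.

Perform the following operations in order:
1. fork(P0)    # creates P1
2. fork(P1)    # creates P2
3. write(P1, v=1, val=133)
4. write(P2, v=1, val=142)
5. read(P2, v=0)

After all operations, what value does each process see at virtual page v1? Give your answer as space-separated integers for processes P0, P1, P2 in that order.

Op 1: fork(P0) -> P1. 2 ppages; refcounts: pp0:2 pp1:2
Op 2: fork(P1) -> P2. 2 ppages; refcounts: pp0:3 pp1:3
Op 3: write(P1, v1, 133). refcount(pp1)=3>1 -> COPY to pp2. 3 ppages; refcounts: pp0:3 pp1:2 pp2:1
Op 4: write(P2, v1, 142). refcount(pp1)=2>1 -> COPY to pp3. 4 ppages; refcounts: pp0:3 pp1:1 pp2:1 pp3:1
Op 5: read(P2, v0) -> 11. No state change.
P0: v1 -> pp1 = 10
P1: v1 -> pp2 = 133
P2: v1 -> pp3 = 142

Answer: 10 133 142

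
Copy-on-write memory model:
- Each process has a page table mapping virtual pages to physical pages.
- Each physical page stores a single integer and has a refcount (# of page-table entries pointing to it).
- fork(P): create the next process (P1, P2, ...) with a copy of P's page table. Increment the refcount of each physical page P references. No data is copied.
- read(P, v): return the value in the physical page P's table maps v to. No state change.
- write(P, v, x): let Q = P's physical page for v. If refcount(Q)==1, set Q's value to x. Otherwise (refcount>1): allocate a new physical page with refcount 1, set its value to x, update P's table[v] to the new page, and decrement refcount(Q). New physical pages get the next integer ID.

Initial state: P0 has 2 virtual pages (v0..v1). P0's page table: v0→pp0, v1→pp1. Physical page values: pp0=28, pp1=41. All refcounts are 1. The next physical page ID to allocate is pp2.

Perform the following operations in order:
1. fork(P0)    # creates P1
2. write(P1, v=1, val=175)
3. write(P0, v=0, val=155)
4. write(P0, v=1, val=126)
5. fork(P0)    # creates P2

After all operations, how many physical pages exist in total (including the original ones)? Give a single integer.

Answer: 4

Derivation:
Op 1: fork(P0) -> P1. 2 ppages; refcounts: pp0:2 pp1:2
Op 2: write(P1, v1, 175). refcount(pp1)=2>1 -> COPY to pp2. 3 ppages; refcounts: pp0:2 pp1:1 pp2:1
Op 3: write(P0, v0, 155). refcount(pp0)=2>1 -> COPY to pp3. 4 ppages; refcounts: pp0:1 pp1:1 pp2:1 pp3:1
Op 4: write(P0, v1, 126). refcount(pp1)=1 -> write in place. 4 ppages; refcounts: pp0:1 pp1:1 pp2:1 pp3:1
Op 5: fork(P0) -> P2. 4 ppages; refcounts: pp0:1 pp1:2 pp2:1 pp3:2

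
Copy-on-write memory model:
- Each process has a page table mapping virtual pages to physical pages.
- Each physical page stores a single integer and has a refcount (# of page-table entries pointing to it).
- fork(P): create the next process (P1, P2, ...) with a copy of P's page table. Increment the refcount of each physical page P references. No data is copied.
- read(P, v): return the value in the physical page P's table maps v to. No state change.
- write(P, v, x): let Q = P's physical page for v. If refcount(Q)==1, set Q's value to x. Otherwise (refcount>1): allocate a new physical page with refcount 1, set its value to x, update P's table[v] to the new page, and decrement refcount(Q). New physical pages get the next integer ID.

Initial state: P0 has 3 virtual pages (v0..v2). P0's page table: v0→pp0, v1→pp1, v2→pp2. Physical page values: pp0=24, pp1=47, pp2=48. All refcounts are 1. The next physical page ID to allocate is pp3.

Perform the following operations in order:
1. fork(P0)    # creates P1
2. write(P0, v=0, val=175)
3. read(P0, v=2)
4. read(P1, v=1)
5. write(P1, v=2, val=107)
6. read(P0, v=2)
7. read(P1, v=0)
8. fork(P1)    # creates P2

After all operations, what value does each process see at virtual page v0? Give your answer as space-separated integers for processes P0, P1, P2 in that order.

Answer: 175 24 24

Derivation:
Op 1: fork(P0) -> P1. 3 ppages; refcounts: pp0:2 pp1:2 pp2:2
Op 2: write(P0, v0, 175). refcount(pp0)=2>1 -> COPY to pp3. 4 ppages; refcounts: pp0:1 pp1:2 pp2:2 pp3:1
Op 3: read(P0, v2) -> 48. No state change.
Op 4: read(P1, v1) -> 47. No state change.
Op 5: write(P1, v2, 107). refcount(pp2)=2>1 -> COPY to pp4. 5 ppages; refcounts: pp0:1 pp1:2 pp2:1 pp3:1 pp4:1
Op 6: read(P0, v2) -> 48. No state change.
Op 7: read(P1, v0) -> 24. No state change.
Op 8: fork(P1) -> P2. 5 ppages; refcounts: pp0:2 pp1:3 pp2:1 pp3:1 pp4:2
P0: v0 -> pp3 = 175
P1: v0 -> pp0 = 24
P2: v0 -> pp0 = 24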